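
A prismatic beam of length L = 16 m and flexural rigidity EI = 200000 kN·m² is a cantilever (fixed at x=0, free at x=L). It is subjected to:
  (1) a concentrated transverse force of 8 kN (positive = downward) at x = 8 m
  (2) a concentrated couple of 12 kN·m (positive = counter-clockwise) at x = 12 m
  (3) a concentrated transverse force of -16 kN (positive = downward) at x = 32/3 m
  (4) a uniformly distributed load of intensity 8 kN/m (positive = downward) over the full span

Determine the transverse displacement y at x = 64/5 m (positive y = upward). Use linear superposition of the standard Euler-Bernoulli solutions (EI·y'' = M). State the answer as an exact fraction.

y(64/5) = -65330171/316406250 m

Load 1 — point force P=8 kN at a=8 m (b=L-a=8):
  y_1 = -Pa²(3x-a)/(6EI)  [x>a] = -8·8²·(3·(64/5)-8)/(6·200000) = -608/46875 m
Load 2 — applied couple M₀=12 kN·m at a=12 m (b=L-a=4):
  y_2 = M₀a(2x-a)/(2EI)  [x>a] = 12·12·(2·(64/5)-12)/(2·200000) = 153/31250 m
Load 3 — point force P=-16 kN at a=32/3 m (b=L-a=16/3):
  y_3 = -Pa²(3x-a)/(6EI)  [x>a] = -(-16)·(32/3)²·(3·(64/5)-(32/3))/(6·200000) = 53248/1265625 m
Load 4 — uniform load w=8 kN/m over full span:
  y_4 = -wx²(x²-4Lx+6L²)/(24EI) = -8·(64/5)²·((64/5)²-4·16·(64/5)+6·16²)/(24·200000) = -1409024/5859375 m
Superposition: y = Σ y_i = -65330171/316406250 m ≈ -0.206476 m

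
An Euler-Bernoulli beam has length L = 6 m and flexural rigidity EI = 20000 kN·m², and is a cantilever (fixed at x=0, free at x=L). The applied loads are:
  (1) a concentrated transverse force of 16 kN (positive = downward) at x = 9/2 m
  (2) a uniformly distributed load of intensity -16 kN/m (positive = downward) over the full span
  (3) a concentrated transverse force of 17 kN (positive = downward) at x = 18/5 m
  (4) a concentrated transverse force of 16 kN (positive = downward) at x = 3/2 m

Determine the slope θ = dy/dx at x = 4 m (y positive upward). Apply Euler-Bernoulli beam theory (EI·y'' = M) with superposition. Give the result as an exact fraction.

Load 1 — point force P=16 kN at a=9/2 m (b=L-a=3/2):
  θ_1 = -Px(2a-x)/(2EI)  [x≤a] = -16·4·(2·(9/2)-4)/(2·20000) = -1/125 rad
Load 2 — uniform load w=-16 kN/m over full span:
  θ_2 = -wx(x²-3Lx+3L²)/(6EI) = -(-16)·4·(4²-3·6·4+3·6²)/(6·20000) = 52/1875 rad
Load 3 — point force P=17 kN at a=18/5 m (b=L-a=12/5):
  θ_3 = -Pa²/(2EI)  [x>a] = -17·(18/5)²/(2·20000) = -1377/250000 rad
Load 4 — point force P=16 kN at a=3/2 m (b=L-a=9/2):
  θ_4 = -Pa²/(2EI)  [x>a] = -16·(3/2)²/(2·20000) = -9/10000 rad
Superposition: θ = Σ θ_i = 4997/375000 rad ≈ 0.013325 rad

θ(4) = 4997/375000 rad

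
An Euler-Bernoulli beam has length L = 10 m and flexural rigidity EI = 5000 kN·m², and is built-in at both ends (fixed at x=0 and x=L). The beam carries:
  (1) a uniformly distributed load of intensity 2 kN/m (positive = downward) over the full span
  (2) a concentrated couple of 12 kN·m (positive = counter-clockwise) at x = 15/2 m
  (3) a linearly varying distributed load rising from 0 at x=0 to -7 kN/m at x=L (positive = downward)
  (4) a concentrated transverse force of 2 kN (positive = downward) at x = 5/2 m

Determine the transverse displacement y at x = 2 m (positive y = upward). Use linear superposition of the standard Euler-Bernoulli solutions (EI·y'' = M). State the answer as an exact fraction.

Load 1 — uniform load w=2 kN/m over full span:
  y_1 = -wx²(L-x)²/(24EI) = -2·2²·(10-2)²/(24·5000) = -8/1875 m
Load 2 — applied couple M₀=12 kN·m at a=15/2 m (b=L-a=5/2):
  y_2 = (R_Ax³/6 - M_Ax²/2)/EI  [x≤a] with R_A=27/20, M_A=15/4 = ((27/20)·2³/6 - (15/4)·2²/2)/5000 = -57/50000 m
Load 3 — triangular load w₀=-7 kN/m (0→w₀ over full span):
  y_3 = -w₀x²(L-x)²(x+2L)/(120LEI) = -(-7)·2²·(10-2)²·(2+2·10)/(120·10·5000) = 308/46875 m
Load 4 — point force P=2 kN at a=5/2 m (b=L-a=15/2):
  y_4 = -Pb²x²(3aL-(3a+b)x)/(6L³EI)  [x≤a] = -2·(15/2)²·2²·(3·(5/2)·10-(3·(5/2)+(15/2))·2)/(6·10³·5000) = -27/40000 m
Superposition: y = Σ y_i = 489/1000000 m ≈ 0.000489 m

y(2) = 489/1000000 m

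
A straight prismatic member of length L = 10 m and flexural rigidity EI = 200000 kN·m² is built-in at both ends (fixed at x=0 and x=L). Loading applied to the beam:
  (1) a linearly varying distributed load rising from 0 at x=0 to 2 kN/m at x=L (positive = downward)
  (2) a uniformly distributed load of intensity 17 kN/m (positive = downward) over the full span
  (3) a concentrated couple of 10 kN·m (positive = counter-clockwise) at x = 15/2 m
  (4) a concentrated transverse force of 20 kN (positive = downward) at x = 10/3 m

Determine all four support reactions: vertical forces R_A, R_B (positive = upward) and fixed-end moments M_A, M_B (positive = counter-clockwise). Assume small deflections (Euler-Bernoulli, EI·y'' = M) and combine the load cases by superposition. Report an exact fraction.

R_A = 22451/216 kN, M_A = 39115/216 kN·m, R_B = 20749/216 kN, M_B = -36365/216 kN·m

Load 1 — triangular load w₀=2 kN/m (0→w₀ over full span):
  R_A = 3w₀L/20 = 3·2·10/20 = 3 kN
  M_A = w₀L²/30 = 2·10²/30 = 20/3 kN·m
  R_B = 7w₀L/20 = 7·2·10/20 = 7 kN
  M_B = -w₀L²/20 = -2·10²/20 = -10 kN·m
Load 2 — uniform load w=17 kN/m over full span:
  R_A = wL/2 = 17·10/2 = 85 kN
  M_A = wL²/12 = 17·10²/12 = 425/3 kN·m
  R_B = wL/2 = 17·10/2 = 85 kN
  M_B = -wL²/12 = -17·10²/12 = -425/3 kN·m
Load 3 — applied couple M₀=10 kN·m at a=15/2 m (b=L-a=5/2):
  R_A = 6M₀ab/L³ = 6·10·(15/2)·(5/2)/10³ = 9/8 kN
  M_A = M₀b(2a-b)/L² = 10·(5/2)·(2·(15/2)-(5/2))/10² = 25/8 kN·m
  R_B = -6M₀ab/L³ = -6·10·(15/2)·(5/2)/10³ = -9/8 kN
  M_B = M₀a(2b-a)/L² = 10·(15/2)·(2·(5/2)-(15/2))/10² = -15/8 kN·m
Load 4 — point force P=20 kN at a=10/3 m (b=L-a=20/3):
  R_A = Pb²(3a+b)/L³ = 20·(20/3)²·(3·(10/3)+(20/3))/10³ = 400/27 kN
  M_A = Pab²/L² = 20·(10/3)·(20/3)²/10² = 800/27 kN·m
  R_B = Pa²(a+3b)/L³ = 20·(10/3)²·((10/3)+3·(20/3))/10³ = 140/27 kN
  M_B = -Pa²b/L² = -20·(10/3)²·(20/3)/10² = -400/27 kN·m
Superposition: R_A = 22451/216 kN, M_A = 39115/216 kN·m, R_B = 20749/216 kN, M_B = -36365/216 kN·m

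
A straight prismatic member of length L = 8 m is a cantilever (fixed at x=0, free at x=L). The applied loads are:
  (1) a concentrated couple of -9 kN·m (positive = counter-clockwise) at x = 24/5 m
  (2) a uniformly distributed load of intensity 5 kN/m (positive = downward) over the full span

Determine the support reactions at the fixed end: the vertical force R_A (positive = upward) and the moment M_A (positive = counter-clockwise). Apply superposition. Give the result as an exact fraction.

Load 1 — applied couple M₀=-9 kN·m at a=24/5 m (b=L-a=16/5):
  R_A = 0 kN
  M_A = -M₀ = -(-9) = 9 kN·m
Load 2 — uniform load w=5 kN/m over full span:
  R_A = wL = 5·8 = 40 kN
  M_A = wL²/2 = 5·8²/2 = 160 kN·m
Superposition: R_A = 40 kN, M_A = 169 kN·m

R_A = 40 kN, M_A = 169 kN·m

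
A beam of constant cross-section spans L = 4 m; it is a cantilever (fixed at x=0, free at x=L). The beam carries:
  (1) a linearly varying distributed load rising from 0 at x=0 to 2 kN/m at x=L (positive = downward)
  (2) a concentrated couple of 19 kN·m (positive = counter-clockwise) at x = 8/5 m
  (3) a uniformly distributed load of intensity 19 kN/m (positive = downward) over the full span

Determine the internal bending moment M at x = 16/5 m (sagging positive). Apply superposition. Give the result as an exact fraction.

M(16/5) = -2504/375 kN·m

Load 1 — triangular load w₀=2 kN/m (0→w₀ over full span):
  M_1 = w₀Lx/2 - w₀L²/3 - w₀x³/(6L) = 2·4·(16/5)/2 - 2·4²/3 - 2·(16/5)³/(6·4) = -224/375 kN·m
Load 2 — applied couple M₀=19 kN·m at a=8/5 m (b=L-a=12/5):
  M_2 = 0  [x>a] = 0 kN·m
Load 3 — uniform load w=19 kN/m over full span:
  M_3 = -w(L-x)²/2 = -19·(4-(16/5))²/2 = -152/25 kN·m
Superposition: M = Σ M_i = -2504/375 kN·m ≈ -6.677333 kN·m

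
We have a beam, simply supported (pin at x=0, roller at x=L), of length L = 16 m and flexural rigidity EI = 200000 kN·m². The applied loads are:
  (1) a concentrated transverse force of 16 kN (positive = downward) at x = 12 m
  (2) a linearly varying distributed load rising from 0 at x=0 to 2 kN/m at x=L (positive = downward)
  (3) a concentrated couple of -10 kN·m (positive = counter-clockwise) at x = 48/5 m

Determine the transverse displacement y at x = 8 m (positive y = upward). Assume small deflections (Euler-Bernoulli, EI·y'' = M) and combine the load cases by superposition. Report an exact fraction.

y(8) = -271/31250 m

Load 1 — point force P=16 kN at a=12 m (b=L-a=4):
  y_1 = -Pbx(L²-b²-x²)/(6LEI)  [x≤a] = -16·4·8·(16²-4²-8²)/(6·16·200000) = -44/9375 m
Load 2 — triangular load w₀=2 kN/m (0→w₀ over full span):
  y_2 = -w₀x(7L⁴-10L²x²+3x⁴)/(360LEI) = -2·8·(7·16⁴-10·16²·8²+3·8⁴)/(360·16·200000) = -8/1875 m
Load 3 — applied couple M₀=-10 kN·m at a=48/5 m (b=L-a=32/5):
  y_3 = (M₀x³/(6L)+C₁x)/EI  [x≤a] with C₁=M₀(3b²-L²)/(6L)=208/15 = ((-10)·8³/(6·16)+(208/15)·8)/200000 = 9/31250 m
Superposition: y = Σ y_i = -271/31250 m ≈ -0.008672 m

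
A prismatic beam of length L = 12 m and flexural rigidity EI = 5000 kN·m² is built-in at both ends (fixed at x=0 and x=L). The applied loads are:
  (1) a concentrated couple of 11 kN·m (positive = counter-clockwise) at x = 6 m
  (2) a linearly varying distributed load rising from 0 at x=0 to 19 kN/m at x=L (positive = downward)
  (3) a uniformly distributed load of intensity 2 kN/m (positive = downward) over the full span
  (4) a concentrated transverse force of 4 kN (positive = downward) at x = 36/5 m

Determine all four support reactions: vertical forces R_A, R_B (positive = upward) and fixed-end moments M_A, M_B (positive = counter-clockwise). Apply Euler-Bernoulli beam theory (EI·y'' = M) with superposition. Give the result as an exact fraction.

R_A = 48983/1000 kN, M_A = 61279/500 kN·m, R_B = 93017/1000 kN, M_B = -82481/500 kN·m

Load 1 — applied couple M₀=11 kN·m at a=6 m (b=L-a=6):
  R_A = 6M₀ab/L³ = 6·11·6·6/12³ = 11/8 kN
  M_A = M₀b(2a-b)/L² = 11·6·(2·6-6)/12² = 11/4 kN·m
  R_B = -6M₀ab/L³ = -6·11·6·6/12³ = -11/8 kN
  M_B = M₀a(2b-a)/L² = 11·6·(2·6-6)/12² = 11/4 kN·m
Load 2 — triangular load w₀=19 kN/m (0→w₀ over full span):
  R_A = 3w₀L/20 = 3·19·12/20 = 171/5 kN
  M_A = w₀L²/30 = 19·12²/30 = 456/5 kN·m
  R_B = 7w₀L/20 = 7·19·12/20 = 399/5 kN
  M_B = -w₀L²/20 = -19·12²/20 = -684/5 kN·m
Load 3 — uniform load w=2 kN/m over full span:
  R_A = wL/2 = 2·12/2 = 12 kN
  M_A = wL²/12 = 2·12²/12 = 24 kN·m
  R_B = wL/2 = 2·12/2 = 12 kN
  M_B = -wL²/12 = -2·12²/12 = -24 kN·m
Load 4 — point force P=4 kN at a=36/5 m (b=L-a=24/5):
  R_A = Pb²(3a+b)/L³ = 4·(24/5)²·(3·(36/5)+(24/5))/12³ = 176/125 kN
  M_A = Pab²/L² = 4·(36/5)·(24/5)²/12² = 576/125 kN·m
  R_B = Pa²(a+3b)/L³ = 4·(36/5)²·((36/5)+3·(24/5))/12³ = 324/125 kN
  M_B = -Pa²b/L² = -4·(36/5)²·(24/5)/12² = -864/125 kN·m
Superposition: R_A = 48983/1000 kN, M_A = 61279/500 kN·m, R_B = 93017/1000 kN, M_B = -82481/500 kN·m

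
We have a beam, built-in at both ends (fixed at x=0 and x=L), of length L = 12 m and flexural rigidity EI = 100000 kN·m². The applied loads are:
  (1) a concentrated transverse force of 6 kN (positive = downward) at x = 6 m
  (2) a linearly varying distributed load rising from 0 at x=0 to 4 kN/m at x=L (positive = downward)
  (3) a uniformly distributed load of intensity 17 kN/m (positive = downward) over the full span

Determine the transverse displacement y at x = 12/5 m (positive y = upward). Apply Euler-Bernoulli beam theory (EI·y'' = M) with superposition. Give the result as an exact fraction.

y(12/5) = -847557/195312500 m

Load 1 — point force P=6 kN at a=6 m (b=L-a=6):
  y_1 = -Pb²x²(3aL-(3a+b)x)/(6L³EI)  [x≤a] = -6·6²·(12/5)²·(3·6·12-(3·6+6)·(12/5))/(6·12³·100000) = -297/1562500 m
Load 2 — triangular load w₀=4 kN/m (0→w₀ over full span):
  y_2 = -w₀x²(L-x)²(x+2L)/(120LEI) = -4·(12/5)²·(12-(12/5))²·((12/5)+2·12)/(120·12·100000) = -19008/48828125 m
Load 3 — uniform load w=17 kN/m over full span:
  y_3 = -wx²(L-x)²/(24EI) = -17·(12/5)²·(12-(12/5))²/(24·100000) = -7344/1953125 m
Superposition: y = Σ y_i = -847557/195312500 m ≈ -0.004339 m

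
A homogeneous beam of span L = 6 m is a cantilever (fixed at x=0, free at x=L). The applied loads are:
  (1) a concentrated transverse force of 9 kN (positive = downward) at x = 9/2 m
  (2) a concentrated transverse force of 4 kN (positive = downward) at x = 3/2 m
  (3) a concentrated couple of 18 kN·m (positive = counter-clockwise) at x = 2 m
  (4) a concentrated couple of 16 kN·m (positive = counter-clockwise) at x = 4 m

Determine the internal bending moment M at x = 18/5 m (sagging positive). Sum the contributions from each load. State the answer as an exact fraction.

Load 1 — point force P=9 kN at a=9/2 m (b=L-a=3/2):
  M_1 = -P(a-x)  [x≤a] = -9·((9/2)-(18/5)) = -81/10 kN·m
Load 2 — point force P=4 kN at a=3/2 m (b=L-a=9/2):
  M_2 = 0  [x>a] = 0 kN·m
Load 3 — applied couple M₀=18 kN·m at a=2 m (b=L-a=4):
  M_3 = 0  [x>a] = 0 kN·m
Load 4 — applied couple M₀=16 kN·m at a=4 m (b=L-a=2):
  M_4 = M₀  [x≤a] = 16 = 16 kN·m
Superposition: M = Σ M_i = 79/10 kN·m ≈ 7.900000 kN·m

M(18/5) = 79/10 kN·m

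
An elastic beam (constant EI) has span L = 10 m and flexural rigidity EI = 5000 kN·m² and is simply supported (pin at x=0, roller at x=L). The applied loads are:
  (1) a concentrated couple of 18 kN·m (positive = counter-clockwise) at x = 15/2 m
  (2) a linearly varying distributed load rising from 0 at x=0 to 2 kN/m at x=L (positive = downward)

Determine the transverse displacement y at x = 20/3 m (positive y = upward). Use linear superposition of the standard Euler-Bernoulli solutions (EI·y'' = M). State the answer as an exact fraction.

Load 1 — applied couple M₀=18 kN·m at a=15/2 m (b=L-a=5/2):
  y_1 = (M₀x³/(6L)+C₁x)/EI  [x≤a] with C₁=M₀(3b²-L²)/(6L)=-195/8 = (18·(20/3)³/(6·10)+(-195/8)·(20/3))/5000 = -53/3600 m
Load 2 — triangular load w₀=2 kN/m (0→w₀ over full span):
  y_2 = -w₀x(7L⁴-10L²x²+3x⁴)/(360LEI) = -2·(20/3)·(7·10⁴-10·10²·(20/3)²+3·(20/3)⁴)/(360·10·5000) = -17/729 m
Superposition: y = Σ y_i = -11093/291600 m ≈ -0.038042 m

y(20/3) = -11093/291600 m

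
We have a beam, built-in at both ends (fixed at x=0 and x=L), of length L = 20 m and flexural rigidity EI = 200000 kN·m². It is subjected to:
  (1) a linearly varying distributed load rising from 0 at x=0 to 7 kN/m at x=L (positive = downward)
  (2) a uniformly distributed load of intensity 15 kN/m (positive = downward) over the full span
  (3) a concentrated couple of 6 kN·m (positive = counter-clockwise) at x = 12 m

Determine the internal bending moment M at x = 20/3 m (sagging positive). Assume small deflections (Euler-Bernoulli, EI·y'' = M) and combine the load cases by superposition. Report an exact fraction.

M(20/3) = 398944/2025 kN·m

Load 1 — triangular load w₀=7 kN/m (0→w₀ over full span):
  M_1 = 3w₀Lx/20 - w₀L²/30 - w₀x³/(6L) = 3·7·20·(20/3)/20 - 7·20²/30 - 7·(20/3)³/(6·20) = 2380/81 kN·m
Load 2 — uniform load w=15 kN/m over full span:
  M_2 = wLx/2 - wL²/12 - wx²/2 = 15·20·(20/3)/2 - 15·20²/12 - 15·(20/3)²/2 = 500/3 kN·m
Load 3 — applied couple M₀=6 kN·m at a=12 m (b=L-a=8):
  M_3 = R_Ax - M_A  [x≤a] with R_A=54/125, M_A=48/25 = (54/125)·(20/3) - (48/25) = 24/25 kN·m
Superposition: M = Σ M_i = 398944/2025 kN·m ≈ 197.009383 kN·m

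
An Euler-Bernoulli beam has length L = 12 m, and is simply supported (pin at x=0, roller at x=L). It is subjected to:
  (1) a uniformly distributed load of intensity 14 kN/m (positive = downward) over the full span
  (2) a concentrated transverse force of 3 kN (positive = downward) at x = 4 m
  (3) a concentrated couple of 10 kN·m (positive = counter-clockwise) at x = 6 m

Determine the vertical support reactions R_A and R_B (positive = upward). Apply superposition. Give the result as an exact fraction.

R_A = 521/6 kN, R_B = 505/6 kN

Load 1 — uniform load w=14 kN/m over full span:
  R_A = wL/2 = 14·12/2 = 84 kN
  R_B = wL/2 = 14·12/2 = 84 kN
Load 2 — point force P=3 kN at a=4 m (b=L-a=8):
  R_A = Pb/L = 3·8/12 = 2 kN
  R_B = Pa/L = 3·4/12 = 1 kN
Load 3 — applied couple M₀=10 kN·m at a=6 m (b=L-a=6):
  R_A = M₀/L = 10/12 = 5/6 kN
  R_B = -M₀/L = -10/12 = -5/6 kN
Superposition: R_A = 521/6 kN, R_B = 505/6 kN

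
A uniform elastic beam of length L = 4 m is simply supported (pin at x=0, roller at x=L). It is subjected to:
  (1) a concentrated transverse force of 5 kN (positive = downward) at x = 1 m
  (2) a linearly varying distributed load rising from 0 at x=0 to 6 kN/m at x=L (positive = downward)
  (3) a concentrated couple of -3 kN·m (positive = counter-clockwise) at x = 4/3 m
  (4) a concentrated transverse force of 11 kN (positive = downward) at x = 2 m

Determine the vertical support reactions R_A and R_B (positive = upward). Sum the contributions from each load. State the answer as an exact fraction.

Load 1 — point force P=5 kN at a=1 m (b=L-a=3):
  R_A = Pb/L = 5·3/4 = 15/4 kN
  R_B = Pa/L = 5·1/4 = 5/4 kN
Load 2 — triangular load w₀=6 kN/m (0→w₀ over full span):
  R_A = w₀L/6 = 6·4/6 = 4 kN
  R_B = w₀L/3 = 6·4/3 = 8 kN
Load 3 — applied couple M₀=-3 kN·m at a=4/3 m (b=L-a=8/3):
  R_A = M₀/L = (-3)/4 = -3/4 kN
  R_B = -M₀/L = -(-3)/4 = 3/4 kN
Load 4 — point force P=11 kN at a=2 m (b=L-a=2):
  R_A = Pb/L = 11·2/4 = 11/2 kN
  R_B = Pa/L = 11·2/4 = 11/2 kN
Superposition: R_A = 25/2 kN, R_B = 31/2 kN

R_A = 25/2 kN, R_B = 31/2 kN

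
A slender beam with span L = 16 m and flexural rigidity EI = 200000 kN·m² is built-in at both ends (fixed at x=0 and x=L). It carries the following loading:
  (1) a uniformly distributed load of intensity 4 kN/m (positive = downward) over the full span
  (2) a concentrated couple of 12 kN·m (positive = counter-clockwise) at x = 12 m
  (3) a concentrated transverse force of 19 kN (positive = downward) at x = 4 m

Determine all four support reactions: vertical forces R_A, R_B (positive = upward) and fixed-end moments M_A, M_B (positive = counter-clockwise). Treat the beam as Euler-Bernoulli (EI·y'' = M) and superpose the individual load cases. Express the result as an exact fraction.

R_A = 391/8 kN, M_A = 791/6 kN·m, R_B = 273/8 kN, M_B = -611/6 kN·m

Load 1 — uniform load w=4 kN/m over full span:
  R_A = wL/2 = 4·16/2 = 32 kN
  M_A = wL²/12 = 4·16²/12 = 256/3 kN·m
  R_B = wL/2 = 4·16/2 = 32 kN
  M_B = -wL²/12 = -4·16²/12 = -256/3 kN·m
Load 2 — applied couple M₀=12 kN·m at a=12 m (b=L-a=4):
  R_A = 6M₀ab/L³ = 6·12·12·4/16³ = 27/32 kN
  M_A = M₀b(2a-b)/L² = 12·4·(2·12-4)/16² = 15/4 kN·m
  R_B = -6M₀ab/L³ = -6·12·12·4/16³ = -27/32 kN
  M_B = M₀a(2b-a)/L² = 12·12·(2·4-12)/16² = -9/4 kN·m
Load 3 — point force P=19 kN at a=4 m (b=L-a=12):
  R_A = Pb²(3a+b)/L³ = 19·12²·(3·4+12)/16³ = 513/32 kN
  M_A = Pab²/L² = 19·4·12²/16² = 171/4 kN·m
  R_B = Pa²(a+3b)/L³ = 19·4²·(4+3·12)/16³ = 95/32 kN
  M_B = -Pa²b/L² = -19·4²·12/16² = -57/4 kN·m
Superposition: R_A = 391/8 kN, M_A = 791/6 kN·m, R_B = 273/8 kN, M_B = -611/6 kN·m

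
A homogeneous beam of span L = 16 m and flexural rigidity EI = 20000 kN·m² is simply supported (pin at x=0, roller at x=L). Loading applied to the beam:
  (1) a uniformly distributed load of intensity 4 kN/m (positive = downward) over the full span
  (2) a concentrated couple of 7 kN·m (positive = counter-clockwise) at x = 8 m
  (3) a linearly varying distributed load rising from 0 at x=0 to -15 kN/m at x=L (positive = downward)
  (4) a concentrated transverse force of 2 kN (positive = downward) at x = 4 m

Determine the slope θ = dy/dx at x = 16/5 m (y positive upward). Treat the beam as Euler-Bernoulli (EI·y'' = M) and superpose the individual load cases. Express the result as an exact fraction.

θ(16/5) = 26909/1250000 rad

Load 1 — uniform load w=4 kN/m over full span:
  θ_1 = -w(L³-6Lx²+4x³)/(24EI) = -4·(16³-6·16·(16/5)²+4·(16/5)³)/(24·20000) = -2112/78125 rad
Load 2 — applied couple M₀=7 kN·m at a=8 m (b=L-a=8):
  θ_2 = (M₀x²/(2L)+C₁)/EI  [x≤a] with C₁=M₀(3b²-L²)/(6L)=-14/3 = (7·(16/5)²/(2·16)+(-14/3))/20000 = -91/750000 rad
Load 3 — triangular load w₀=-15 kN/m (0→w₀ over full span):
  θ_3 = -w₀(7L⁴-30L²x²+15x⁴)/(360LEI) = -(-15)·(7·16⁴-30·16²·(16/5)²+15·(16/5)⁴)/(360·16·20000) = 11648/234375 rad
Load 4 — point force P=2 kN at a=4 m (b=L-a=12):
  θ_4 = -Pb(L²-b²-3x²)/(6LEI)  [x≤a] = -2·12·(16²-12²-3·(16/5)²)/(6·16·20000) = -127/125000 rad
Superposition: θ = Σ θ_i = 26909/1250000 rad ≈ 0.021527 rad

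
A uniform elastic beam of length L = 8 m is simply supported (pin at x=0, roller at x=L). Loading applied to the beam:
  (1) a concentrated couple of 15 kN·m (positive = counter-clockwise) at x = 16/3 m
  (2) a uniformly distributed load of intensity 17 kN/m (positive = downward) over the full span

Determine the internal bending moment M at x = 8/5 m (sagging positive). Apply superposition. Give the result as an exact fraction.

M(8/5) = 2251/25 kN·m

Load 1 — applied couple M₀=15 kN·m at a=16/3 m (b=L-a=8/3):
  M_1 = M₀x/L  [x≤a] = 15·(8/5)/8 = 3 kN·m
Load 2 — uniform load w=17 kN/m over full span:
  M_2 = wx(L-x)/2 = 17·(8/5)·(8-(8/5))/2 = 2176/25 kN·m
Superposition: M = Σ M_i = 2251/25 kN·m ≈ 90.040000 kN·m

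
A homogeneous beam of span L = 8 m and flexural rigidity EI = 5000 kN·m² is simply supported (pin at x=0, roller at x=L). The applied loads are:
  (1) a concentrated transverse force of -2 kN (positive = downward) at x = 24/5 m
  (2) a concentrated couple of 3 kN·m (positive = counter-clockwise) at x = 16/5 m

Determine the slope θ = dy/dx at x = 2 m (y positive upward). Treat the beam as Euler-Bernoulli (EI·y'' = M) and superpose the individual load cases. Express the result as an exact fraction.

θ(2) = 3319/2500000 rad

Load 1 — point force P=-2 kN at a=24/5 m (b=L-a=16/5):
  θ_1 = -Pb(L²-b²-3x²)/(6LEI)  [x≤a] = -(-2)·(16/5)·(8²-(16/5)²-3·2²)/(6·8·5000) = 87/78125 rad
Load 2 — applied couple M₀=3 kN·m at a=16/5 m (b=L-a=24/5):
  θ_2 = (M₀x²/(2L)+C₁)/EI  [x≤a] with C₁=M₀(3b²-L²)/(6L)=8/25 = (3·2²/(2·8)+(8/25))/5000 = 107/500000 rad
Superposition: θ = Σ θ_i = 3319/2500000 rad ≈ 0.001328 rad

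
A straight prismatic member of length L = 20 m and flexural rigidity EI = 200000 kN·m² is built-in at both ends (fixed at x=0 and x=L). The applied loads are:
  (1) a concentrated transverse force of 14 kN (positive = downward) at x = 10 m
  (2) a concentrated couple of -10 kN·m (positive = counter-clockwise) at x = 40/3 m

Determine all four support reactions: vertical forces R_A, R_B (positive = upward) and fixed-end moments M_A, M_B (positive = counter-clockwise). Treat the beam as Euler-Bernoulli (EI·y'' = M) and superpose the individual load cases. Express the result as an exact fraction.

Load 1 — point force P=14 kN at a=10 m (b=L-a=10):
  R_A = Pb²(3a+b)/L³ = 14·10²·(3·10+10)/20³ = 7 kN
  M_A = Pab²/L² = 14·10·10²/20² = 35 kN·m
  R_B = Pa²(a+3b)/L³ = 14·10²·(10+3·10)/20³ = 7 kN
  M_B = -Pa²b/L² = -14·10²·10/20² = -35 kN·m
Load 2 — applied couple M₀=-10 kN·m at a=40/3 m (b=L-a=20/3):
  R_A = 6M₀ab/L³ = 6·(-10)·(40/3)·(20/3)/20³ = -2/3 kN
  M_A = M₀b(2a-b)/L² = (-10)·(20/3)·(2·(40/3)-(20/3))/20² = -10/3 kN·m
  R_B = -6M₀ab/L³ = -6·(-10)·(40/3)·(20/3)/20³ = 2/3 kN
  M_B = M₀a(2b-a)/L² = (-10)·(40/3)·(2·(20/3)-(40/3))/20² = 0 kN·m
Superposition: R_A = 19/3 kN, M_A = 95/3 kN·m, R_B = 23/3 kN, M_B = -35 kN·m

R_A = 19/3 kN, M_A = 95/3 kN·m, R_B = 23/3 kN, M_B = -35 kN·m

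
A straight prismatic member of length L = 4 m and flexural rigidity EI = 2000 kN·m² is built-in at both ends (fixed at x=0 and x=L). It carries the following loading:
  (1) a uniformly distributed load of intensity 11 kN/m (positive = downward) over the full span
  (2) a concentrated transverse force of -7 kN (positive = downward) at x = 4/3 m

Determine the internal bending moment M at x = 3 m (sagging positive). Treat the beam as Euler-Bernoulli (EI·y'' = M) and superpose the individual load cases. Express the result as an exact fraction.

M(3) = 113/54 kN·m

Load 1 — uniform load w=11 kN/m over full span:
  M_1 = wLx/2 - wL²/12 - wx²/2 = 11·4·3/2 - 11·4²/12 - 11·3²/2 = 11/6 kN·m
Load 2 — point force P=-7 kN at a=4/3 m (b=L-a=8/3):
  M_2 = Pa²(a+3b)(L-x)/L³ - Pa²b/L²  [x>a] = (-7)·(4/3)²·((4/3)+3·(8/3))·(4-3)/4³ - (-7)·(4/3)²·(8/3)/4² = 7/27 kN·m
Superposition: M = Σ M_i = 113/54 kN·m ≈ 2.092593 kN·m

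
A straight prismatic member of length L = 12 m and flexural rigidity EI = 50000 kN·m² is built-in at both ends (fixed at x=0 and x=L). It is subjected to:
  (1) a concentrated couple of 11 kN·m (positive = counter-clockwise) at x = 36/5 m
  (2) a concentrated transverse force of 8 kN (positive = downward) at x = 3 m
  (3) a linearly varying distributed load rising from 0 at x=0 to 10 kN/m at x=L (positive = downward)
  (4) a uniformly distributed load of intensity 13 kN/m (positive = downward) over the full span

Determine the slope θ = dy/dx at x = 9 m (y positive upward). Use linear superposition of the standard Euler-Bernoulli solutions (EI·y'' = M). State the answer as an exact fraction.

θ(9) = 101817/20000000 rad

Load 1 — applied couple M₀=11 kN·m at a=36/5 m (b=L-a=24/5):
  θ_1 = (R_Ax²/2 - M_Ax - M₀(x-a))/EI  [x>a] with R_A=33/25, M_A=88/25 = ((33/25)·9²/2 - (88/25)·9 - 11·(9-(36/5)))/50000 = 99/2500000 rad
Load 2 — point force P=8 kN at a=3 m (b=L-a=9):
  θ_2 = Pa²(L-x)(2bL-(3b+a)(L-x))/(2L³EI)  [x>a] = 8·3²·(12-9)·(2·9·12-(3·9+3)·(12-9))/(2·12³·50000) = 63/400000 rad
Load 3 — triangular load w₀=10 kN/m (0→w₀ over full span):
  θ_3 = -w₀(2x(L-x)(L-2x)(x+2L)+x²(L-x)²)/(120LEI) = -10·(2·9·(12-9)·(12-2·9)·(9+2·12)+9²·(12-9)²)/(120·12·50000) = 1107/800000 rad
Load 4 — uniform load w=13 kN/m over full span:
  θ_4 = -wx(L-x)(L-2x)/(12EI) = -13·9·(12-9)·(12-2·9)/(12·50000) = 351/100000 rad
Superposition: θ = Σ θ_i = 101817/20000000 rad ≈ 0.005091 rad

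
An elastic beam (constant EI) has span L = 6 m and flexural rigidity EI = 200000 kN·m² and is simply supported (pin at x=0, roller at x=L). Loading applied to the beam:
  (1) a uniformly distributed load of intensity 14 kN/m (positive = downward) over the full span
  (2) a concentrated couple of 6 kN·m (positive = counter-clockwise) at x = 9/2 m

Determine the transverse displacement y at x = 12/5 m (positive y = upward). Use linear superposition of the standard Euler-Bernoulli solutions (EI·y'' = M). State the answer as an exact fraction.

y(12/5) = -292977/250000000 m

Load 1 — uniform load w=14 kN/m over full span:
  y_1 = -wx(L³-2Lx²+x³)/(24EI) = -14·(12/5)·(6³-2·6·(12/5)²+(12/5)³)/(24·200000) = -17577/15625000 m
Load 2 — applied couple M₀=6 kN·m at a=9/2 m (b=L-a=3/2):
  y_2 = (M₀x³/(6L)+C₁x)/EI  [x≤a] with C₁=M₀(3b²-L²)/(6L)=-39/8 = (6·(12/5)³/(6·6)+(-39/8)·(12/5))/200000 = -2349/50000000 m
Superposition: y = Σ y_i = -292977/250000000 m ≈ -0.001172 m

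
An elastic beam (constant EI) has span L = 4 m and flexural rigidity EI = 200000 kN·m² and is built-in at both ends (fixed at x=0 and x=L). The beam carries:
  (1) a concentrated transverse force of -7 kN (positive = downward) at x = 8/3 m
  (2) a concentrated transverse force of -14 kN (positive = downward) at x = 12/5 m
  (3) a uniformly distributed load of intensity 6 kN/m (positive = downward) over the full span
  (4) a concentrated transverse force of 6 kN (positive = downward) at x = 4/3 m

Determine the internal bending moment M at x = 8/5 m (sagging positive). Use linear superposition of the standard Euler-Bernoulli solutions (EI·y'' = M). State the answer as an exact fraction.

Load 1 — point force P=-7 kN at a=8/3 m (b=L-a=4/3):
  M_1 = Pb²(3a+b)x/L³ - Pab²/L²  [x≤a] = (-7)·(4/3)²·(3·(8/3)+(4/3))·(8/5)/4³ - (-7)·(8/3)·(4/3)²/4² = -112/135 kN·m
Load 2 — point force P=-14 kN at a=12/5 m (b=L-a=8/5):
  M_2 = Pb²(3a+b)x/L³ - Pab²/L²  [x≤a] = (-14)·(8/5)²·(3·(12/5)+(8/5))·(8/5)/4³ - (-14)·(12/5)·(8/5)²/4² = -1568/625 kN·m
Load 3 — uniform load w=6 kN/m over full span:
  M_3 = wLx/2 - wL²/12 - wx²/2 = 6·4·(8/5)/2 - 6·4²/12 - 6·(8/5)²/2 = 88/25 kN·m
Load 4 — point force P=6 kN at a=4/3 m (b=L-a=8/3):
  M_4 = Pa²(a+3b)(L-x)/L³ - Pa²b/L²  [x>a] = 6·(4/3)²·((4/3)+3·(8/3))·(4-(8/5))/4³ - 6·(4/3)²·(8/3)/4² = 88/45 kN·m
Superposition: M = Σ M_i = 36064/16875 kN·m ≈ 2.137126 kN·m

M(8/5) = 36064/16875 kN·m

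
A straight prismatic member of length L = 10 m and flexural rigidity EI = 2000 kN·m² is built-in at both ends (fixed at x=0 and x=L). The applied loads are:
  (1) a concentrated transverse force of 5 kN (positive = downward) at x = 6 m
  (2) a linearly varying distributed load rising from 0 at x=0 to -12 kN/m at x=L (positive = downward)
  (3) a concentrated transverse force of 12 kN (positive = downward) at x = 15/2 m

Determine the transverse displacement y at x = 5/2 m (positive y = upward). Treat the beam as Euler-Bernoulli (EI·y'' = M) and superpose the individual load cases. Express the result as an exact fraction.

y(5/2) = 43/1536 m

Load 1 — point force P=5 kN at a=6 m (b=L-a=4):
  y_1 = -Pb²x²(3aL-(3a+b)x)/(6L³EI)  [x≤a] = -5·4²·(5/2)²·(3·6·10-(3·6+4)·(5/2))/(6·10³·2000) = -1/192 m
Load 2 — triangular load w₀=-12 kN/m (0→w₀ over full span):
  y_2 = -w₀x²(L-x)²(x+2L)/(120LEI) = -(-12)·(5/2)²·(10-(5/2))²·((5/2)+2·10)/(120·10·2000) = 81/2048 m
Load 3 — point force P=12 kN at a=15/2 m (b=L-a=5/2):
  y_3 = -Pb²x²(3aL-(3a+b)x)/(6L³EI)  [x≤a] = -12·(5/2)²·(5/2)²·(3·(15/2)·10-(3·(15/2)+(5/2))·(5/2))/(6·10³·2000) = -13/2048 m
Superposition: y = Σ y_i = 43/1536 m ≈ 0.027995 m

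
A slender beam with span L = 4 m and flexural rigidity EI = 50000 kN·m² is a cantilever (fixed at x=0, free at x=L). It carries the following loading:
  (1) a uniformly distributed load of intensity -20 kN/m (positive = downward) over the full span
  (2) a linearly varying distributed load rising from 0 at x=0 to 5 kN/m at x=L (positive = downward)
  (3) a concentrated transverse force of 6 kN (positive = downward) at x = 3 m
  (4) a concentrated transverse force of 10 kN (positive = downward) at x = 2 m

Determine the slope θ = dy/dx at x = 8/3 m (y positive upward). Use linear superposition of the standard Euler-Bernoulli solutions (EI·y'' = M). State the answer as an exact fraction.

θ(8/3) = 293/121500 rad

Load 1 — uniform load w=-20 kN/m over full span:
  θ_1 = -wx(x²-3Lx+3L²)/(6EI) = -(-20)·(8/3)·((8/3)²-3·4·(8/3)+3·4²)/(6·50000) = 208/50625 rad
Load 2 — triangular load w₀=5 kN/m (0→w₀ over full span):
  θ_2 = (w₀Lx²/4-w₀L²x/3-w₀x⁴/(24L))/EI = (5·4·(8/3)²/4-5·4²·(8/3)/3-5·(8/3)⁴/(24·4))/50000 = -116/151875 rad
Load 3 — point force P=6 kN at a=3 m (b=L-a=1):
  θ_3 = -Px(2a-x)/(2EI)  [x≤a] = -6·(8/3)·(2·3-(8/3))/(2·50000) = -1/1875 rad
Load 4 — point force P=10 kN at a=2 m (b=L-a=2):
  θ_4 = -Pa²/(2EI)  [x>a] = -10·2²/(2·50000) = -1/2500 rad
Superposition: θ = Σ θ_i = 293/121500 rad ≈ 0.002412 rad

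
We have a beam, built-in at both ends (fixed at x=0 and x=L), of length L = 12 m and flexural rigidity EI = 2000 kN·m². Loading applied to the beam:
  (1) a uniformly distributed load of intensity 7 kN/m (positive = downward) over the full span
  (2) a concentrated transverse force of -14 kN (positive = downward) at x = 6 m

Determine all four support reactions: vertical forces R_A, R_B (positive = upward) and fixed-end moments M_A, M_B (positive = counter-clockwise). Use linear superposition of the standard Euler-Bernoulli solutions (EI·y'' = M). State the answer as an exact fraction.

Load 1 — uniform load w=7 kN/m over full span:
  R_A = wL/2 = 7·12/2 = 42 kN
  M_A = wL²/12 = 7·12²/12 = 84 kN·m
  R_B = wL/2 = 7·12/2 = 42 kN
  M_B = -wL²/12 = -7·12²/12 = -84 kN·m
Load 2 — point force P=-14 kN at a=6 m (b=L-a=6):
  R_A = Pb²(3a+b)/L³ = (-14)·6²·(3·6+6)/12³ = -7 kN
  M_A = Pab²/L² = (-14)·6·6²/12² = -21 kN·m
  R_B = Pa²(a+3b)/L³ = (-14)·6²·(6+3·6)/12³ = -7 kN
  M_B = -Pa²b/L² = -(-14)·6²·6/12² = 21 kN·m
Superposition: R_A = 35 kN, M_A = 63 kN·m, R_B = 35 kN, M_B = -63 kN·m

R_A = 35 kN, M_A = 63 kN·m, R_B = 35 kN, M_B = -63 kN·m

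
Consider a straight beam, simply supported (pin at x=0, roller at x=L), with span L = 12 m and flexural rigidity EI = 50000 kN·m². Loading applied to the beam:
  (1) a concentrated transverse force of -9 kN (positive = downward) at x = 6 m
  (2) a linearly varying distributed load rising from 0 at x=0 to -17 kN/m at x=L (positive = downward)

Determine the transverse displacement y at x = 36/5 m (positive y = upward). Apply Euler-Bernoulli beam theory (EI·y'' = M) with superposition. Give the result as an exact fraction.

Load 1 — point force P=-9 kN at a=6 m (b=L-a=6):
  y_1 = -Pa(L-x)(2Lx-a²-x²)/(6LEI)  [x>a] = -(-9)·6·(12-(36/5))·(2·12·(36/5)-6²-(36/5)²)/(6·12·50000) = 4779/781250 m
Load 2 — triangular load w₀=-17 kN/m (0→w₀ over full span):
  y_2 = -w₀x(7L⁴-10L²x²+3x⁴)/(360LEI) = -(-17)·(36/5)·(7·12⁴-10·12²·(36/5)²+3·(36/5)⁴)/(360·12·50000) = 2173824/48828125 m
Superposition: y = Σ y_i = 4945023/97656250 m ≈ 0.050637 m

y(36/5) = 4945023/97656250 m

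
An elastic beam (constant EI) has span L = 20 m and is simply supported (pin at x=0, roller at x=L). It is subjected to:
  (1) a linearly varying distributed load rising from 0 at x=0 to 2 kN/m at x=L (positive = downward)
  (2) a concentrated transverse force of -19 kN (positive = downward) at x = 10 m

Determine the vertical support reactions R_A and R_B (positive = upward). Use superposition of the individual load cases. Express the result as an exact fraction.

R_A = -17/6 kN, R_B = 23/6 kN

Load 1 — triangular load w₀=2 kN/m (0→w₀ over full span):
  R_A = w₀L/6 = 2·20/6 = 20/3 kN
  R_B = w₀L/3 = 2·20/3 = 40/3 kN
Load 2 — point force P=-19 kN at a=10 m (b=L-a=10):
  R_A = Pb/L = (-19)·10/20 = -19/2 kN
  R_B = Pa/L = (-19)·10/20 = -19/2 kN
Superposition: R_A = -17/6 kN, R_B = 23/6 kN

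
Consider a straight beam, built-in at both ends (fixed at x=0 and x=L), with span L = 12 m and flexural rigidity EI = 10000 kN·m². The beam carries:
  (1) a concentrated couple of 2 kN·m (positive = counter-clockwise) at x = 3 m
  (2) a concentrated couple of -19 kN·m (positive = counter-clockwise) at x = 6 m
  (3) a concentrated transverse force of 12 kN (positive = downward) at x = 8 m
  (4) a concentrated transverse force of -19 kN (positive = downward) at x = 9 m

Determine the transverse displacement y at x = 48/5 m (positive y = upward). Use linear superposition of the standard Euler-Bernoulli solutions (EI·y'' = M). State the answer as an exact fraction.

Load 1 — applied couple M₀=2 kN·m at a=3 m (b=L-a=9):
  y_1 = (R_Ax³/6 - M_Ax²/2 - M₀(x-a)²/2)/EI  [x>a] with R_A=3/16, M_A=-3/8 = ((3/16)·(48/5)³/6 - (-3/8)·(48/5)²/2 - 2·((48/5)-3)²/2)/10000 = 171/1250000 m
Load 2 — applied couple M₀=-19 kN·m at a=6 m (b=L-a=6):
  y_2 = (R_Ax³/6 - M_Ax²/2 - M₀(x-a)²/2)/EI  [x>a] with R_A=-19/8, M_A=-19/4 = ((-19/8)·(48/5)³/6 - (-19/4)·(48/5)²/2 - (-19)·((48/5)-6)²/2)/10000 = -513/625000 m
Load 3 — point force P=12 kN at a=8 m (b=L-a=4):
  y_3 = -Pa²(L-x)²(3bL-(3b+a)(L-x))/(6L³EI)  [x>a] = -12·8²·(12-(48/5))²·(3·4·12-(3·4+8)·(12-(48/5)))/(6·12³·10000) = -64/15625 m
Load 4 — point force P=-19 kN at a=9 m (b=L-a=3):
  y_4 = -Pa²(L-x)²(3bL-(3b+a)(L-x))/(6L³EI)  [x>a] = -(-19)·9²·(12-(48/5))²·(3·3·12-(3·3+9)·(12-(48/5)))/(6·12³·10000) = 13851/2500000 m
Superposition: y = Σ y_i = 1901/2500000 m ≈ 0.000760 m

y(48/5) = 1901/2500000 m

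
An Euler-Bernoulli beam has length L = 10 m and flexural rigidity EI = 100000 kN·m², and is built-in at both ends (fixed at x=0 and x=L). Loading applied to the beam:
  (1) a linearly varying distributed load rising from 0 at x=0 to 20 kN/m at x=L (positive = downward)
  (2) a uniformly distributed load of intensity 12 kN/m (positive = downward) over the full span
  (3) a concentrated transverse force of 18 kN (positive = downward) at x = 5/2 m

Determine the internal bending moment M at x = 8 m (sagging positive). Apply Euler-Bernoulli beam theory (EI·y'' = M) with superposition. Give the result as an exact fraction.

Load 1 — triangular load w₀=20 kN/m (0→w₀ over full span):
  M_1 = 3w₀Lx/20 - w₀L²/30 - w₀x³/(6L) = 3·20·10·8/20 - 20·10²/30 - 20·8³/(6·10) = 8/3 kN·m
Load 2 — uniform load w=12 kN/m over full span:
  M_2 = wLx/2 - wL²/12 - wx²/2 = 12·10·8/2 - 12·10²/12 - 12·8²/2 = -4 kN·m
Load 3 — point force P=18 kN at a=5/2 m (b=L-a=15/2):
  M_3 = Pa²(a+3b)(L-x)/L³ - Pa²b/L²  [x>a] = 18·(5/2)²·((5/2)+3·(15/2))·(10-8)/10³ - 18·(5/2)²·(15/2)/10² = -45/16 kN·m
Superposition: M = Σ M_i = -199/48 kN·m ≈ -4.145833 kN·m

M(8) = -199/48 kN·m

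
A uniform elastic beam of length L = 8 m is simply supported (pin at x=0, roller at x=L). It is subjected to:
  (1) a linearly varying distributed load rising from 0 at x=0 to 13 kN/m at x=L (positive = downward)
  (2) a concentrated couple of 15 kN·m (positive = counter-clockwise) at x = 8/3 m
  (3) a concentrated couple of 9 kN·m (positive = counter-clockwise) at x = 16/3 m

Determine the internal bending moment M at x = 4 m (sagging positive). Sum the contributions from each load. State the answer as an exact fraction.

M(4) = 49 kN·m

Load 1 — triangular load w₀=13 kN/m (0→w₀ over full span):
  M_1 = w₀Lx/6 - w₀x³/(6L) = 13·8·4/6 - 13·4³/(6·8) = 52 kN·m
Load 2 — applied couple M₀=15 kN·m at a=8/3 m (b=L-a=16/3):
  M_2 = M₀x/L - M₀  [x>a] = 15·4/8 - 15 = -15/2 kN·m
Load 3 — applied couple M₀=9 kN·m at a=16/3 m (b=L-a=8/3):
  M_3 = M₀x/L  [x≤a] = 9·4/8 = 9/2 kN·m
Superposition: M = Σ M_i = 49 kN·m ≈ 49.000000 kN·m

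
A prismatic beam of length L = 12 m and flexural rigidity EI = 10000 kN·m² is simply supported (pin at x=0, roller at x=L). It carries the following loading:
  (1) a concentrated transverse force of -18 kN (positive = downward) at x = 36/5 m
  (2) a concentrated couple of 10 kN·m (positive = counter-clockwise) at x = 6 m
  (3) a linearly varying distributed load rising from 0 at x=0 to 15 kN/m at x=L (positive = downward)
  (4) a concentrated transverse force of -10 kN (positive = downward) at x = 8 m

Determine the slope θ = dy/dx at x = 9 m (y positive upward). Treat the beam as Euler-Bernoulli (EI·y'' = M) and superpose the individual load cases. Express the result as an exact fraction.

Load 1 — point force P=-18 kN at a=36/5 m (b=L-a=24/5):
  θ_1 = -Pa(2L²-6Lx+3x²+a²)/(6LEI)  [x>a] = -(-18)·(36/5)·(2·12²-6·12·9+3·9²+(36/5)²)/(6·12·10000) = -14661/1250000 rad
Load 2 — applied couple M₀=10 kN·m at a=6 m (b=L-a=6):
  θ_2 = (M₀x²/(2L)-M₀(x-a)+C₁)/EI  [x>a] with C₁=M₀(3b²-L²)/(6L)=-5 = (10·9²/(2·12)-10·(9-6)+(-5))/10000 = -1/8000 rad
Load 3 — triangular load w₀=15 kN/m (0→w₀ over full span):
  θ_3 = -w₀(7L⁴-30L²x²+15x⁴)/(360LEI) = -15·(7·12⁴-30·12²·9²+15·9⁴)/(360·12·10000) = 11817/320000 rad
Load 4 — point force P=-10 kN at a=8 m (b=L-a=4):
  θ_4 = -Pa(2L²-6Lx+3x²+a²)/(6LEI)  [x>a] = -(-10)·8·(2·12²-6·12·9+3·9²+8²)/(6·12·10000) = -53/9000 rad
Superposition: θ = Σ θ_i = 6906757/360000000 rad ≈ 0.019185 rad

θ(9) = 6906757/360000000 rad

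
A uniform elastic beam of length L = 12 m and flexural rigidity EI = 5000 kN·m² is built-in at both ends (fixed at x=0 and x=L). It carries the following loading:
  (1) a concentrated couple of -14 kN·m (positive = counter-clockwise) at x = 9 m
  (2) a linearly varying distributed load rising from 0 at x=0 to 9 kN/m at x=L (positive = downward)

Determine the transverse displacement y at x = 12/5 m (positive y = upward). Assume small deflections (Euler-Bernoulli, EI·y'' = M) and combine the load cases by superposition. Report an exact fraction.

Load 1 — applied couple M₀=-14 kN·m at a=9 m (b=L-a=3):
  y_1 = (R_Ax³/6 - M_Ax²/2)/EI  [x≤a] with R_A=-21/16, M_A=-35/8 = ((-21/16)·(12/5)³/6 - (-35/8)·(12/5)²/2)/5000 = 1197/625000 m
Load 2 — triangular load w₀=9 kN/m (0→w₀ over full span):
  y_2 = -w₀x²(L-x)²(x+2L)/(120LEI) = -9·(12/5)²·(12-(12/5))²·((12/5)+2·12)/(120·12·5000) = -171072/9765625 m
Superposition: y = Σ y_i = -1218951/78125000 m ≈ -0.015603 m

y(12/5) = -1218951/78125000 m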